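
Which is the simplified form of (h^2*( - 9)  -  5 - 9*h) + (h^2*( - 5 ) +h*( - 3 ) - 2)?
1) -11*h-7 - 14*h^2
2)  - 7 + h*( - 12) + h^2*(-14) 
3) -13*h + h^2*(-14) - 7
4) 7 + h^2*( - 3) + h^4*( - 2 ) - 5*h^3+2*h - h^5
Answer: 2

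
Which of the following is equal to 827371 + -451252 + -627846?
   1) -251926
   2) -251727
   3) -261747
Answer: 2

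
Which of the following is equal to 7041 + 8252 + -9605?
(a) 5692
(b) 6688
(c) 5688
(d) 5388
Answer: c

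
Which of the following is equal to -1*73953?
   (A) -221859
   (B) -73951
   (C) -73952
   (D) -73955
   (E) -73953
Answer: E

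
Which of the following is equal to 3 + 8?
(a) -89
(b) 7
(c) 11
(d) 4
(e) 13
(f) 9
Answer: c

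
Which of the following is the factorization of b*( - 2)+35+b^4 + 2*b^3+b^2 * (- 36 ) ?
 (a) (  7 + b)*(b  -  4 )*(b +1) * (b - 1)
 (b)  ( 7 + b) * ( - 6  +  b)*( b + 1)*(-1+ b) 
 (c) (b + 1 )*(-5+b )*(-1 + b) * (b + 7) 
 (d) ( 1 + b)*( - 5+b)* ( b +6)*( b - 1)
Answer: c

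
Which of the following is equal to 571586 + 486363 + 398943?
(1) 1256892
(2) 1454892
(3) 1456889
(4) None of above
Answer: 4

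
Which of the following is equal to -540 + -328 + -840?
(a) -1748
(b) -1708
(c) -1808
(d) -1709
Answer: b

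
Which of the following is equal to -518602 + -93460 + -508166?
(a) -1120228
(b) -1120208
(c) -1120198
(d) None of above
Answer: a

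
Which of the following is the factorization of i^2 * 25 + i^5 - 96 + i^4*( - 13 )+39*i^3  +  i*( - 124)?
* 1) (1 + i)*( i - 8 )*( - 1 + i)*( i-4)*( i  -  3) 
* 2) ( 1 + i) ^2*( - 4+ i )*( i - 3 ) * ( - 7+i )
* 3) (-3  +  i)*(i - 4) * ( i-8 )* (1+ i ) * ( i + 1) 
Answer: 3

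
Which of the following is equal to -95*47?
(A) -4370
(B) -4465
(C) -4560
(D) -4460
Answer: B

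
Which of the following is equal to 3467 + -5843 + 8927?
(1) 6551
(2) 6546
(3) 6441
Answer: 1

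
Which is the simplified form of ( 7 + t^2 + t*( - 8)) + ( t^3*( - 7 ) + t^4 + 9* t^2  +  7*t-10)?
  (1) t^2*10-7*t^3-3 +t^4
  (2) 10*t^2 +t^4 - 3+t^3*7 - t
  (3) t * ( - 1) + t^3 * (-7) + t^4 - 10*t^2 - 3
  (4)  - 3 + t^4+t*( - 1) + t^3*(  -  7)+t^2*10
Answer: 4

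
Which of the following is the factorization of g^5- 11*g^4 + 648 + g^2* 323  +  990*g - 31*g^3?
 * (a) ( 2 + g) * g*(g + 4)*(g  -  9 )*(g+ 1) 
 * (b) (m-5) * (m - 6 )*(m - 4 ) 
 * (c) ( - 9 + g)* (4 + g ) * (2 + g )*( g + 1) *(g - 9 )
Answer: c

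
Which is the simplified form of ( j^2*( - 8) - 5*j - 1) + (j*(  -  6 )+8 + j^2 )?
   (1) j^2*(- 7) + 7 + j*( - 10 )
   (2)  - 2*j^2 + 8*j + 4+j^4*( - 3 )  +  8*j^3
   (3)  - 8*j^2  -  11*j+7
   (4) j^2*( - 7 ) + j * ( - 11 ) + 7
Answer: 4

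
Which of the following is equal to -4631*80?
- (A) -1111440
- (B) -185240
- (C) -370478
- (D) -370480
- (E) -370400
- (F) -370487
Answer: D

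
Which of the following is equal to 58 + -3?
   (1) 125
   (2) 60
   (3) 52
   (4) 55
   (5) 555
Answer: 4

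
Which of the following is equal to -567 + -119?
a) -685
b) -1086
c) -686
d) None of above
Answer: c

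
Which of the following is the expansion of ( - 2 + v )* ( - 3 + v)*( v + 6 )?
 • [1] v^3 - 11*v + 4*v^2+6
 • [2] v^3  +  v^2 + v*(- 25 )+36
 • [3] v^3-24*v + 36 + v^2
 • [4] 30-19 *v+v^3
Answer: 3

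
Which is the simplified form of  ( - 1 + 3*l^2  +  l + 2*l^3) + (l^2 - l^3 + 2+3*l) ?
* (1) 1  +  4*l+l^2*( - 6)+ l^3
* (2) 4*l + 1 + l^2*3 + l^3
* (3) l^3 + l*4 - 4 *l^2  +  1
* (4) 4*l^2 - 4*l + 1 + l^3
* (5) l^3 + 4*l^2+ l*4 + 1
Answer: 5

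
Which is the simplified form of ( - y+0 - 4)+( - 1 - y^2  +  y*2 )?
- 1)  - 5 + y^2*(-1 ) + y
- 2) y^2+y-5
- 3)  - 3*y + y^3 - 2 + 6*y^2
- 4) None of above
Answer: 1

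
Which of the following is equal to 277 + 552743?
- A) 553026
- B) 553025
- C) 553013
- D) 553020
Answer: D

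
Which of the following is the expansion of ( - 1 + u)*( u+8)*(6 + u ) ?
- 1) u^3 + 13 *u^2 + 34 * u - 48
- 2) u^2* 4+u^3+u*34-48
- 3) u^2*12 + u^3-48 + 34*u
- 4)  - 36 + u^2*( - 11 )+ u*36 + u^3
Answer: 1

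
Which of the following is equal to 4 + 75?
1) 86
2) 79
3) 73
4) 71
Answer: 2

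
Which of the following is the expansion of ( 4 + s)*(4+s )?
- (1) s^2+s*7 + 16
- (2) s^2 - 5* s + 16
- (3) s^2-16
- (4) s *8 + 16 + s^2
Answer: 4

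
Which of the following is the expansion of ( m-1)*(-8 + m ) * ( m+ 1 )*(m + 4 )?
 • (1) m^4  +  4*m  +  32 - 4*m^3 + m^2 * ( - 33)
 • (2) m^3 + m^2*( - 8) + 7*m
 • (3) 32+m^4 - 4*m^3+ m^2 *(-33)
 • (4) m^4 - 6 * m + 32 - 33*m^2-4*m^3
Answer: 1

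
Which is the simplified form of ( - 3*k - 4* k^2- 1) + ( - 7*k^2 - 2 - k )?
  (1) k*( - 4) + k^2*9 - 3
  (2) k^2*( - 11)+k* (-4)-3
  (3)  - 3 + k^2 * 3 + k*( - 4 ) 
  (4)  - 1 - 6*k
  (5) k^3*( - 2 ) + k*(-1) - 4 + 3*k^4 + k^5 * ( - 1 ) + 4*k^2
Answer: 2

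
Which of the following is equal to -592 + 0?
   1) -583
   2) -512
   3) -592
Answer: 3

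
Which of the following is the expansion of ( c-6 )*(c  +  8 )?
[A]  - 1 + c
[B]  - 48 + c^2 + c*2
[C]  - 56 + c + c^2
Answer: B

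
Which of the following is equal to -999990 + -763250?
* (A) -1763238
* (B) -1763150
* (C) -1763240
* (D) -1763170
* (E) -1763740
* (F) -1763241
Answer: C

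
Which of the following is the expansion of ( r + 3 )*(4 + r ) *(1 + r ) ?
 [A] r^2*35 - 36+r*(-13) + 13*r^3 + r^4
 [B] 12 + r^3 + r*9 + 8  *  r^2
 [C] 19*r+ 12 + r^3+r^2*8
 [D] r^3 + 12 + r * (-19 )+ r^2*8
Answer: C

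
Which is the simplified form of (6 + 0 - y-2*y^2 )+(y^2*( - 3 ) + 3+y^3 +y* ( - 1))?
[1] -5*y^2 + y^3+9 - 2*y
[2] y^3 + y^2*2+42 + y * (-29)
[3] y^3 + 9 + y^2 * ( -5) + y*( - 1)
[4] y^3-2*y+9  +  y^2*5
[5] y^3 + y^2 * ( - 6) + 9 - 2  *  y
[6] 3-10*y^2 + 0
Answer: 1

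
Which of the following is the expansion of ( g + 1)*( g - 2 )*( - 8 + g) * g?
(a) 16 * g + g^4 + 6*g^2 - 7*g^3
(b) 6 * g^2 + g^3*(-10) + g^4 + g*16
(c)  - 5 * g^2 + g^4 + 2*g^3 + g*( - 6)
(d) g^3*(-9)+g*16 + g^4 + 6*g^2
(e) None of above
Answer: d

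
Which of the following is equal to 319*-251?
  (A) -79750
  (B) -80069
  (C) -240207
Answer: B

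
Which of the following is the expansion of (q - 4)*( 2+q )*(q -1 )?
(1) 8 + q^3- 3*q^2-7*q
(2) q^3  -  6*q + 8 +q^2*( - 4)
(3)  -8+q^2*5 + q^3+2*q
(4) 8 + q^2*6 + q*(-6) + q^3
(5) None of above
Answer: 5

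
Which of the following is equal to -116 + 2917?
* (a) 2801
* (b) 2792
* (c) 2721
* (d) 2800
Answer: a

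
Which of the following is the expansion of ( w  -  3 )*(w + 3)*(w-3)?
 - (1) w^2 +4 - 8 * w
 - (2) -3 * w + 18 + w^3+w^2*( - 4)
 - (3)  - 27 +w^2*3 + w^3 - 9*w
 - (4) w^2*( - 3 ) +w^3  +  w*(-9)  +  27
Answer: 4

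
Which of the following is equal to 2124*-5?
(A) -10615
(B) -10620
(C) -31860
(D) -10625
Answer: B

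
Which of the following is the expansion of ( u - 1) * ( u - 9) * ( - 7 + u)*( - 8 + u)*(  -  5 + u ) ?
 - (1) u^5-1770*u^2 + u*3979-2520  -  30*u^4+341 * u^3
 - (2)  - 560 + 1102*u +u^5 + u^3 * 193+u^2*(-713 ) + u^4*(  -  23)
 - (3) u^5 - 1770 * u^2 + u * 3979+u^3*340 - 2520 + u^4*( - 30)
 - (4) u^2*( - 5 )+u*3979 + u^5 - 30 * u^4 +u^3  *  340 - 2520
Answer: 3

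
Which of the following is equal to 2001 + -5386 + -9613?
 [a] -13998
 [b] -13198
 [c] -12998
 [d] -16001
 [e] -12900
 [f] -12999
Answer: c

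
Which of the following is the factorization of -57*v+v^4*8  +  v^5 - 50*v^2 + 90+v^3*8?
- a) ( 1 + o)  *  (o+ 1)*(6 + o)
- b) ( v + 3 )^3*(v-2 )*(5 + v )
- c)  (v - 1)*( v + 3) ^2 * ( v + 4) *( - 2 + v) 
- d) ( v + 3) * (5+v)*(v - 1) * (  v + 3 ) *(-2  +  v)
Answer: d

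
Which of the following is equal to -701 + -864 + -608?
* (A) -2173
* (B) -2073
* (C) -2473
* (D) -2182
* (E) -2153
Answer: A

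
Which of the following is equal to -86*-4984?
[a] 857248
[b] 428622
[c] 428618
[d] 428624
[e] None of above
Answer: d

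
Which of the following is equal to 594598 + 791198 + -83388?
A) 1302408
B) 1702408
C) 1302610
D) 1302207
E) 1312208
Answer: A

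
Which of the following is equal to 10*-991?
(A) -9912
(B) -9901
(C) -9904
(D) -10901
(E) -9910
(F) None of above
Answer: E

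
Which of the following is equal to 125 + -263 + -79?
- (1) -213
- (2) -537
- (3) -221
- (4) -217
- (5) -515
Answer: 4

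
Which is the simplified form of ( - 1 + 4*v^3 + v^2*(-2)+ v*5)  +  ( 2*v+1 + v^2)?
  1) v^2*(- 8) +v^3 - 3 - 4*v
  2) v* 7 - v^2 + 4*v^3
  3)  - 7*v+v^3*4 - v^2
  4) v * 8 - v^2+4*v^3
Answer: 2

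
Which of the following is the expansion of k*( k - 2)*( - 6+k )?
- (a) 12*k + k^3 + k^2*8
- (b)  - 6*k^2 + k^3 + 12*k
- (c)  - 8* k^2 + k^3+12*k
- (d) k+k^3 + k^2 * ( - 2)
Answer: c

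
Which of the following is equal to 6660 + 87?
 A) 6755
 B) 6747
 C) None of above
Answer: B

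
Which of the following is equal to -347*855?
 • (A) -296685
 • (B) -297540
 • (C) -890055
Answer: A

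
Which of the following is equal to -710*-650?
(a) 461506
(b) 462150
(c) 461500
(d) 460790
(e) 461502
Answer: c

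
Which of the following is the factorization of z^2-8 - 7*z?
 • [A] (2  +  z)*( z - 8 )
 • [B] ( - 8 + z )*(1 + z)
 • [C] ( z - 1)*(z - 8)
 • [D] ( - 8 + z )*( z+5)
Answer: B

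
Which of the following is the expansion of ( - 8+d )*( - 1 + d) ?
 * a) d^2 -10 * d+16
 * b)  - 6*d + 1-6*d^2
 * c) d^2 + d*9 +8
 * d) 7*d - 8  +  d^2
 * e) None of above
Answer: e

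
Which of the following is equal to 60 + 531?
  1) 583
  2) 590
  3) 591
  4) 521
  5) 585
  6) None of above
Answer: 3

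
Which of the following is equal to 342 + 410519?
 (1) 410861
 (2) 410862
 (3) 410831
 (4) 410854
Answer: 1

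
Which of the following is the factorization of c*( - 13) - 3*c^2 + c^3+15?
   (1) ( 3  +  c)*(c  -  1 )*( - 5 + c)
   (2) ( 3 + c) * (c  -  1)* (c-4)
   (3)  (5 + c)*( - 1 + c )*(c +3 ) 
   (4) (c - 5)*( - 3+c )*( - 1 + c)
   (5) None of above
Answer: 1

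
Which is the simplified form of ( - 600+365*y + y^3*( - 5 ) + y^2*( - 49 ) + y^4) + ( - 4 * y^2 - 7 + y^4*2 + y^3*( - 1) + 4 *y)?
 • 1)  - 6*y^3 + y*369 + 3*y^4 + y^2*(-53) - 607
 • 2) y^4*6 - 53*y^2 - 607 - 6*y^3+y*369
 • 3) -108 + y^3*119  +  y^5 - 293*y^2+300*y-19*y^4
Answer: 1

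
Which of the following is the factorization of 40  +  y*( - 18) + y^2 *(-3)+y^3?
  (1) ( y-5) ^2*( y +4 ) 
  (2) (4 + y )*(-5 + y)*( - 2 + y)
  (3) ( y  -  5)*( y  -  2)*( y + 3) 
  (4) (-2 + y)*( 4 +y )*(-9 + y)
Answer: 2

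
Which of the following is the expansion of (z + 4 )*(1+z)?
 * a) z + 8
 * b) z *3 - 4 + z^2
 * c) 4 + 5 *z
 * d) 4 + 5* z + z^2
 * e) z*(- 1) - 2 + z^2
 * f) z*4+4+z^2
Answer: d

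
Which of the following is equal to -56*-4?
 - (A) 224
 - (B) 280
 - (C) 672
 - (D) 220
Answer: A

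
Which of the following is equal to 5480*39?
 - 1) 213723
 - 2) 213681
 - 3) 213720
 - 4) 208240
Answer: 3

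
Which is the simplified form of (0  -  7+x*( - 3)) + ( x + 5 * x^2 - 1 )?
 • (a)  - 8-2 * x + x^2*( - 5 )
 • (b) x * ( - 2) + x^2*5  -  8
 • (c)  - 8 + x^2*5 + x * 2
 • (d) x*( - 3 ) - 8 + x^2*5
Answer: b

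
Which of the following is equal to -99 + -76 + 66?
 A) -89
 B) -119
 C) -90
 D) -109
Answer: D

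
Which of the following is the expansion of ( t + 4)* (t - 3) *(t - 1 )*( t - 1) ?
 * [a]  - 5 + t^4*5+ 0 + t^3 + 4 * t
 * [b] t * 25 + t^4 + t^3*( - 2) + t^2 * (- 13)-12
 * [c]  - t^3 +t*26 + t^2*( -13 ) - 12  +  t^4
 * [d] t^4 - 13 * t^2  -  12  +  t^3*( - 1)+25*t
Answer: d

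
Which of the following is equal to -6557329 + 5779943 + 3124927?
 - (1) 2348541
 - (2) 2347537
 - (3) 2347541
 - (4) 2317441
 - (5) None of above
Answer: 3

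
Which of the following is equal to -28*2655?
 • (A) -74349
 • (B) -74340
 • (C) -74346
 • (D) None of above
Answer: B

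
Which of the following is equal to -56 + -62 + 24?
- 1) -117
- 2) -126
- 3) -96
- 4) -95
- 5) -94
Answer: 5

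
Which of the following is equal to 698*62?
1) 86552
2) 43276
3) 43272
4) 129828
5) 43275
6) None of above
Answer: 2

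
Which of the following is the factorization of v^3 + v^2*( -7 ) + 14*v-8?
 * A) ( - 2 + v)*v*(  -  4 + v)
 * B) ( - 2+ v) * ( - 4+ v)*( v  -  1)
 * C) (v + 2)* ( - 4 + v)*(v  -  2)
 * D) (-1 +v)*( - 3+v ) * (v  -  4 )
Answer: B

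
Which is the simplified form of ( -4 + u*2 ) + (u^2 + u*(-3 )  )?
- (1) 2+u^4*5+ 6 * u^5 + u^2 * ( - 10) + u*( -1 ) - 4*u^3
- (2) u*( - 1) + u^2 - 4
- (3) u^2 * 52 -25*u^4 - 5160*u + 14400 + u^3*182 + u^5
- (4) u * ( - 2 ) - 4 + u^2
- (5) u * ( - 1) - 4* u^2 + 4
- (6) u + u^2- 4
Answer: 2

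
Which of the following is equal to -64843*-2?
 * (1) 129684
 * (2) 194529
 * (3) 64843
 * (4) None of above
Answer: 4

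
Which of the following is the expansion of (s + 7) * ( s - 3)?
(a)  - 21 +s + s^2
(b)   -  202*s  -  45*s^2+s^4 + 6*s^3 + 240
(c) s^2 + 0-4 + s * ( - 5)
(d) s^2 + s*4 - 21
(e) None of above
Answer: d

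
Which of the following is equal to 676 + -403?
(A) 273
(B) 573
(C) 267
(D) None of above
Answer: A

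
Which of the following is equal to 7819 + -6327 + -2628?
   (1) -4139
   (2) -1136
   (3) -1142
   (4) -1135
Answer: 2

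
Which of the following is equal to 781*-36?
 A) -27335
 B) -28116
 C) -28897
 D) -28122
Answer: B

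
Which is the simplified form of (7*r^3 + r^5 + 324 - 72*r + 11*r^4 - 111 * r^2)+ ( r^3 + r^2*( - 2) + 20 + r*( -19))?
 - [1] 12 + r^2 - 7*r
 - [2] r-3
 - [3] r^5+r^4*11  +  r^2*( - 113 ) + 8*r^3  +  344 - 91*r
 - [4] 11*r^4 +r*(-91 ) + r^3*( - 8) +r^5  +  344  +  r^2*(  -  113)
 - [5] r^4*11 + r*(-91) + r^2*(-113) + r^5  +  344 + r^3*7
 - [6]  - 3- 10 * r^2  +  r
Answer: 3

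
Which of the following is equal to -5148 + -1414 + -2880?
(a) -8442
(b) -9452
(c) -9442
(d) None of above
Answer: c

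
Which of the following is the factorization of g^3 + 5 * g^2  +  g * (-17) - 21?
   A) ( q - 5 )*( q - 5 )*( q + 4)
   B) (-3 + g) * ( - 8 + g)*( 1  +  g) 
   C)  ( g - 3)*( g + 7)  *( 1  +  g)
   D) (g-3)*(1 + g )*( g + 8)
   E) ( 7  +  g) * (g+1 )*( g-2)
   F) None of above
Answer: C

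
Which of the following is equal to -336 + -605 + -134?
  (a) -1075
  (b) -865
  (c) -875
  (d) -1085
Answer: a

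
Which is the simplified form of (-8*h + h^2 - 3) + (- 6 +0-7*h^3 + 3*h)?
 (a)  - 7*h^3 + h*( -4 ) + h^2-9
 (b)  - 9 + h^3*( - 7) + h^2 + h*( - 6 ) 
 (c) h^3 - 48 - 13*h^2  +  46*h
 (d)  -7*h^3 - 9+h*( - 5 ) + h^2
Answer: d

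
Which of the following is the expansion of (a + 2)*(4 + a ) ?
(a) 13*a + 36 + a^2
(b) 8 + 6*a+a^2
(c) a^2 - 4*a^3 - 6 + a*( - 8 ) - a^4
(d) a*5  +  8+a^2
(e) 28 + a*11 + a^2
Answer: b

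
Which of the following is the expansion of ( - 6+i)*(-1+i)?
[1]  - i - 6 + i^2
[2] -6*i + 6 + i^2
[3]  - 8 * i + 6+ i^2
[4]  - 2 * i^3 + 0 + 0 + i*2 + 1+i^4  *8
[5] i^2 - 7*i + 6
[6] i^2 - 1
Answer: 5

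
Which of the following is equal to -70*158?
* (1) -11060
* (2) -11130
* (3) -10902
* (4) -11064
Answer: 1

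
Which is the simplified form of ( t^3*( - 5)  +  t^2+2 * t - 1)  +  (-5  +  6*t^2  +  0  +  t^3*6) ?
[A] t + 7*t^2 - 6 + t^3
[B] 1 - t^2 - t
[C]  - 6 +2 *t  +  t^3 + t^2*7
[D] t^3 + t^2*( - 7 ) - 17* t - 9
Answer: C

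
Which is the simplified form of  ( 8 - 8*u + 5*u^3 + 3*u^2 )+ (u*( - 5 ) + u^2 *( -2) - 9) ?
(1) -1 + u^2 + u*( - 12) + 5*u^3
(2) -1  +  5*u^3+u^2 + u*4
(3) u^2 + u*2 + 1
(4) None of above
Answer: 4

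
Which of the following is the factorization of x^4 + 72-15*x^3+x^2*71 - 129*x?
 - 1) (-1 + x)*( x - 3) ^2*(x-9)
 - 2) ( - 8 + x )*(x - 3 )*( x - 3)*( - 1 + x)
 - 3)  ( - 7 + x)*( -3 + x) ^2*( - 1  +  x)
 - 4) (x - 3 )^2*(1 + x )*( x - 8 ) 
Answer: 2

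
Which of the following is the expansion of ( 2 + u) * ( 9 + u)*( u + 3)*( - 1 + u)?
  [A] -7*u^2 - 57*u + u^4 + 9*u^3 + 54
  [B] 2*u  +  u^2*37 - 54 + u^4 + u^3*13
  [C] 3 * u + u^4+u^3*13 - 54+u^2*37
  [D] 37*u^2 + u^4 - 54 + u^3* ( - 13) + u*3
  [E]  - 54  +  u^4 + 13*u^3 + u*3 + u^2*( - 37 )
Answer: C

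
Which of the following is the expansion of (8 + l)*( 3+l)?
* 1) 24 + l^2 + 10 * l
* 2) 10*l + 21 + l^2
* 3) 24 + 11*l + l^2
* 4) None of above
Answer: 3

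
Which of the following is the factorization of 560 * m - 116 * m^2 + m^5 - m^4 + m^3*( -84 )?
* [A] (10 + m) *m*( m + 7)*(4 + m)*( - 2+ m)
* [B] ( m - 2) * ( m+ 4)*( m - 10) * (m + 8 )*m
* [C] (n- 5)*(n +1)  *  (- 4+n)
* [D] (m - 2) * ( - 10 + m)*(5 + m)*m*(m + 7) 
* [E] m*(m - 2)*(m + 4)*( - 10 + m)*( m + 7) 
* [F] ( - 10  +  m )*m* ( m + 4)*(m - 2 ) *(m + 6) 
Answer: E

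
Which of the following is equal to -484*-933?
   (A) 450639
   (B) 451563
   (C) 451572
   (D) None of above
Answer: C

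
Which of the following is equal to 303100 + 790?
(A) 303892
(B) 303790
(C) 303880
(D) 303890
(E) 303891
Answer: D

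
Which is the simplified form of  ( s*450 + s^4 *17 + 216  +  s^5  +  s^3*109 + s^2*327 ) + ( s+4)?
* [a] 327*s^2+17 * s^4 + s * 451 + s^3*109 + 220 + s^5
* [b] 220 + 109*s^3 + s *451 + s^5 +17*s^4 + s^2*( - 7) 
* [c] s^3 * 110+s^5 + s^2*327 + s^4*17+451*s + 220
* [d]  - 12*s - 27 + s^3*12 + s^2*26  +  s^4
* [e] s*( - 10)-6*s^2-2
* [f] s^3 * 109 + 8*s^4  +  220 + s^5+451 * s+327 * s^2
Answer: a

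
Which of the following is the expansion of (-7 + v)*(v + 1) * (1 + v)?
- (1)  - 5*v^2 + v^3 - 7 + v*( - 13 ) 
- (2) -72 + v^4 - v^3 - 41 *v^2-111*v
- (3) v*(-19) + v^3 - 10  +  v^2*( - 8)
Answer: 1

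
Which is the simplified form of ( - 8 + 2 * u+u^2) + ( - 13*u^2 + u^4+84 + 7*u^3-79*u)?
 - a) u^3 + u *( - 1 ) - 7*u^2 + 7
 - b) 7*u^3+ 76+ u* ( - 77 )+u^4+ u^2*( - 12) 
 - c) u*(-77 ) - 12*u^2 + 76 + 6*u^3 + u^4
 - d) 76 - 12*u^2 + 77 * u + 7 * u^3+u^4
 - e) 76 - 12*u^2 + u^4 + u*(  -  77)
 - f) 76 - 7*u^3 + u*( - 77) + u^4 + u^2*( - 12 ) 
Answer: b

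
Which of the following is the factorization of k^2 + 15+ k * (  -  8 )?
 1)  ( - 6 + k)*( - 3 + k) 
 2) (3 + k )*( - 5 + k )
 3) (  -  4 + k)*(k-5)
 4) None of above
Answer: 4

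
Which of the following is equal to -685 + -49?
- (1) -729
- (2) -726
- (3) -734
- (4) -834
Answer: 3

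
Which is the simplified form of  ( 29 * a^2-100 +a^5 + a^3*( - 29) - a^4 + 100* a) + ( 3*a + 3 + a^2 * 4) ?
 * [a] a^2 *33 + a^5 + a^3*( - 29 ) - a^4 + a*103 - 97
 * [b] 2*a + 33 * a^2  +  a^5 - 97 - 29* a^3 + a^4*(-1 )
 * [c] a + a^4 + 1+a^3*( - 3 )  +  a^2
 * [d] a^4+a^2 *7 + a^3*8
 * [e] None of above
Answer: a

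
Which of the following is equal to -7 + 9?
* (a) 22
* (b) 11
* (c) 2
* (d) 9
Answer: c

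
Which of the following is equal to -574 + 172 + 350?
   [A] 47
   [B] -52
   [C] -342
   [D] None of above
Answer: B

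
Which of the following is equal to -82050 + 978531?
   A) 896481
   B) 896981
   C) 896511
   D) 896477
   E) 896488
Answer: A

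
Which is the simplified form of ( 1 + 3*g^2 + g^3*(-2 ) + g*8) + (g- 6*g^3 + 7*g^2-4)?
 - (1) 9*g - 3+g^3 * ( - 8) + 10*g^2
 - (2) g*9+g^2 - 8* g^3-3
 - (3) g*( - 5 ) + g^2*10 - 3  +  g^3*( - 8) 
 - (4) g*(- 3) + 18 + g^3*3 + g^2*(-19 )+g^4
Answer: 1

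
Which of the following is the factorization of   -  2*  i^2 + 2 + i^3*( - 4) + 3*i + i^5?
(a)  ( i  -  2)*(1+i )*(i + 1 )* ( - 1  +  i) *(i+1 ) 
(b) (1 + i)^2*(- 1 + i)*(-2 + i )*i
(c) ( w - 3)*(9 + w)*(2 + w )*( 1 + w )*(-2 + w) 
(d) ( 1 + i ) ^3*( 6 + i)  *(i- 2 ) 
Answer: a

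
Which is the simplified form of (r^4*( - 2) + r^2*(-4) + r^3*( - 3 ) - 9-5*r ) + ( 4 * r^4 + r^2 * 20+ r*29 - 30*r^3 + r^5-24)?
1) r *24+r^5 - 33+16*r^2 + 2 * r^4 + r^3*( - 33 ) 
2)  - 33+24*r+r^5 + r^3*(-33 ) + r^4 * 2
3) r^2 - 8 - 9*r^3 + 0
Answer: 1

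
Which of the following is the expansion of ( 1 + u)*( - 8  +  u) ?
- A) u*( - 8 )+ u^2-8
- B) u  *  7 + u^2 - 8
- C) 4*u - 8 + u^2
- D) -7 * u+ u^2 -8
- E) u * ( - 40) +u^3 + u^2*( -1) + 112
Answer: D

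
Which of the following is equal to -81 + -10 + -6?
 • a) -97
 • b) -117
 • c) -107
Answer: a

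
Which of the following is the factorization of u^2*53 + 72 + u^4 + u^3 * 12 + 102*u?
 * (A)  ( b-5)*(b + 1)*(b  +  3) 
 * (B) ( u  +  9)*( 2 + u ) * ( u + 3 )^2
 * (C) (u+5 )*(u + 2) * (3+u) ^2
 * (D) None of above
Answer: D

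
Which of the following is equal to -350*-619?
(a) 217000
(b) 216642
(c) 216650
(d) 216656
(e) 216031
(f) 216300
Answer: c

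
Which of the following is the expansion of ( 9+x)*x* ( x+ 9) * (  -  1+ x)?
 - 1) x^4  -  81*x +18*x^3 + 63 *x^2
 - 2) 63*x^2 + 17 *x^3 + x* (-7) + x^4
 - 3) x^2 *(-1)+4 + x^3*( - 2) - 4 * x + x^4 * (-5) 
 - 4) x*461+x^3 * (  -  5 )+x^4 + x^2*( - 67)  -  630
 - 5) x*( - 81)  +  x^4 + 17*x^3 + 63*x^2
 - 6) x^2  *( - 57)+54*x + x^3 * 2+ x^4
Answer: 5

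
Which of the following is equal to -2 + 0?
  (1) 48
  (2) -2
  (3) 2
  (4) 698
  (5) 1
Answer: 2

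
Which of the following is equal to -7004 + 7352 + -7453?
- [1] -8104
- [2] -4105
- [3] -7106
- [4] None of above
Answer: 4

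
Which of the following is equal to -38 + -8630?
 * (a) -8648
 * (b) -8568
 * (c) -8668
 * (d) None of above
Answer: c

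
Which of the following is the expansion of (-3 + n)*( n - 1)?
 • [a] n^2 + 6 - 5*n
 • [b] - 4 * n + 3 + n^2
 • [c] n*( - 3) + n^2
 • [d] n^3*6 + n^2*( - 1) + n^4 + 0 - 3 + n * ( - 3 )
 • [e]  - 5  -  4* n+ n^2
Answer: b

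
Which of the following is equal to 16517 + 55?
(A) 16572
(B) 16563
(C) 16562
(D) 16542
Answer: A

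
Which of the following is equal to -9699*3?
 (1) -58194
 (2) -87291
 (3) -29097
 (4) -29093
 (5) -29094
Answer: 3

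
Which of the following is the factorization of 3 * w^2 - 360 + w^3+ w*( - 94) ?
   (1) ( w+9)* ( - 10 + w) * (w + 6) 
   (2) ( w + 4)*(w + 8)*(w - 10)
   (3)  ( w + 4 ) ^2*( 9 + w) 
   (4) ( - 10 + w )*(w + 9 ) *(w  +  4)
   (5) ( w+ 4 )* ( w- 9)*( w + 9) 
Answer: 4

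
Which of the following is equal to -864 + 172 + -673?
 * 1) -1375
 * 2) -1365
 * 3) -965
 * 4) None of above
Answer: 2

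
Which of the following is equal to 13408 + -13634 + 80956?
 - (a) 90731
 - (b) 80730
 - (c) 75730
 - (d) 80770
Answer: b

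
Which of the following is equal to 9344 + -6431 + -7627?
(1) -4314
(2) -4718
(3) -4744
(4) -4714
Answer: 4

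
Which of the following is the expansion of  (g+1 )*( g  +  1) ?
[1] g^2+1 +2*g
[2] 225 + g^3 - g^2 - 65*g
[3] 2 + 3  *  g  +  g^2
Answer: 1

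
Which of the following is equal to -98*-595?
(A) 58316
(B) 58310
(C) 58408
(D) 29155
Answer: B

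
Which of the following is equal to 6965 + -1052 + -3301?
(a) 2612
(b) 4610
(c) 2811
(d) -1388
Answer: a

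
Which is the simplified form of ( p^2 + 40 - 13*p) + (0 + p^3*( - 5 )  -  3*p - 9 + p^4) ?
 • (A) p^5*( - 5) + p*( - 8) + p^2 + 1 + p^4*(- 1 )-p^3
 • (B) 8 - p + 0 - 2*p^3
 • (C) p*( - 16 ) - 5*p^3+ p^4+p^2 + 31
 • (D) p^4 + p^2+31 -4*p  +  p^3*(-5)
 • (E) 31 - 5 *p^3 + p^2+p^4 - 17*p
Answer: C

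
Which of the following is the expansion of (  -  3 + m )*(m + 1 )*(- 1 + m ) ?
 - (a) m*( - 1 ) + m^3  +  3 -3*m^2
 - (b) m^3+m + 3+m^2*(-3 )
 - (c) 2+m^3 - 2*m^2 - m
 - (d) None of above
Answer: a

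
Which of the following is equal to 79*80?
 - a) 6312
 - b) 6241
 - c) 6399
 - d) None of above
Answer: d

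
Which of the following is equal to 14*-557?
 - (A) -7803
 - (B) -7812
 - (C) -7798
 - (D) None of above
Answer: C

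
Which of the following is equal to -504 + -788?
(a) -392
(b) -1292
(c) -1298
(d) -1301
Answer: b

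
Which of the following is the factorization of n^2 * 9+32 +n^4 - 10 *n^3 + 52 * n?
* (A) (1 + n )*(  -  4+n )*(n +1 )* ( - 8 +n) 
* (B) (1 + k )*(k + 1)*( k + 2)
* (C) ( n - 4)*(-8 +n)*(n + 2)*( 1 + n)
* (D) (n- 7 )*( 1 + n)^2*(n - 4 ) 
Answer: A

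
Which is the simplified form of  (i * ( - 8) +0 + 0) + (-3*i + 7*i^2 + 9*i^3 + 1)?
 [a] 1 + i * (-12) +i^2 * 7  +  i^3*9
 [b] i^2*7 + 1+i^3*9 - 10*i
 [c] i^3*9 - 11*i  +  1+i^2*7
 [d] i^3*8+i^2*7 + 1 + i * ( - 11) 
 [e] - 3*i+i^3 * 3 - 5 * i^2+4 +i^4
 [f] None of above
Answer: c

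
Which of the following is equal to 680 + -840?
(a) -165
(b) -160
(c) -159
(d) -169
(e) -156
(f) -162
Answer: b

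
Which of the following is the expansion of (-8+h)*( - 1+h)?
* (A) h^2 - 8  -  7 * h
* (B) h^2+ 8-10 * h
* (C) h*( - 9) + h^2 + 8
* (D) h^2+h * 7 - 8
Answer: C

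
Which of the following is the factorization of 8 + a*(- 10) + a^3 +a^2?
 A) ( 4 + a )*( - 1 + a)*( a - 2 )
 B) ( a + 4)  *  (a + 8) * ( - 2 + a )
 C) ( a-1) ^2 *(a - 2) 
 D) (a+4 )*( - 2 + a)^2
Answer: A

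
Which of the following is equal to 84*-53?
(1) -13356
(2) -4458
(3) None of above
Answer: 3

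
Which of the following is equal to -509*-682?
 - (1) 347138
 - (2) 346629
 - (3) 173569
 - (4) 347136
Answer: 1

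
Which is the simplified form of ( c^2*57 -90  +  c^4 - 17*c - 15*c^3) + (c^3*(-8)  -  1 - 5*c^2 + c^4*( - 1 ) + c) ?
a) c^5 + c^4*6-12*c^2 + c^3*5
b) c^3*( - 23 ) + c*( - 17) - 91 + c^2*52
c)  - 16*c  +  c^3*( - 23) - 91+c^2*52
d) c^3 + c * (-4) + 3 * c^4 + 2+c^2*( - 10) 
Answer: c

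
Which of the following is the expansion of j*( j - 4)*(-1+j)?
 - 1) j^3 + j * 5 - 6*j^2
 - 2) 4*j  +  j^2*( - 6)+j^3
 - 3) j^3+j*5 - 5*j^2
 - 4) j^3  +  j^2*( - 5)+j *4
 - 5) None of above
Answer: 4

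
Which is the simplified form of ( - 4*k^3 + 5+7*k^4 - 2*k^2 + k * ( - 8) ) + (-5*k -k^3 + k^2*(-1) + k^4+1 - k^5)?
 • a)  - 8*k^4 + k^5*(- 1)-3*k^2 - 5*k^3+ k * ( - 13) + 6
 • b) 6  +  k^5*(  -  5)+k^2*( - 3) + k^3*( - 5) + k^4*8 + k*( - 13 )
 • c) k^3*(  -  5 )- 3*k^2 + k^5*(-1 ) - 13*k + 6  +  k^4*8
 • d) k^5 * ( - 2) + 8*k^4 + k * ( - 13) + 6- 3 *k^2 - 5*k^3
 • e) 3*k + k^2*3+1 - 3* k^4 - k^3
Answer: c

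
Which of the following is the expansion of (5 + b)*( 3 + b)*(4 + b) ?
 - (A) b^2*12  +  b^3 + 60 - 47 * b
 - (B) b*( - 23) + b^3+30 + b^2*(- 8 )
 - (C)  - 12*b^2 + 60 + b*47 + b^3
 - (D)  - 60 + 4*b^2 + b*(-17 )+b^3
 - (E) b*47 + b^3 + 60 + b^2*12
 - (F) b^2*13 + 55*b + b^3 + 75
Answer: E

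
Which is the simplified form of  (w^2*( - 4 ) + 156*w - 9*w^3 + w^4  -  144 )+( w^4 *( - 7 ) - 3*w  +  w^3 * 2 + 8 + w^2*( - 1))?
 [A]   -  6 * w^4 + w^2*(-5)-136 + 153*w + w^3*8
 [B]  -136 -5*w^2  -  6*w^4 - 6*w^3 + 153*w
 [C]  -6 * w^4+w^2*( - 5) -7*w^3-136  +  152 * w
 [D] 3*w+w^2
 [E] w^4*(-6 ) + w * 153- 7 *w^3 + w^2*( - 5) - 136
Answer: E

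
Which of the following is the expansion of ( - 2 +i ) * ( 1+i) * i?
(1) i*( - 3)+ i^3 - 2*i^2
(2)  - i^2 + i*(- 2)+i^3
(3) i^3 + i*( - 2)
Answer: 2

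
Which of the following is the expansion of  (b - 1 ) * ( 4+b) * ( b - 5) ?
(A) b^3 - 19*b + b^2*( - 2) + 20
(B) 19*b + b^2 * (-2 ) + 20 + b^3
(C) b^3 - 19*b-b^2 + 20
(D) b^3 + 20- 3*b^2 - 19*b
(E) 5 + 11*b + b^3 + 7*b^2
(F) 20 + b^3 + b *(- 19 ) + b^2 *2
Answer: A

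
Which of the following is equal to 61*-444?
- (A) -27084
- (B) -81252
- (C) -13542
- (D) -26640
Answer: A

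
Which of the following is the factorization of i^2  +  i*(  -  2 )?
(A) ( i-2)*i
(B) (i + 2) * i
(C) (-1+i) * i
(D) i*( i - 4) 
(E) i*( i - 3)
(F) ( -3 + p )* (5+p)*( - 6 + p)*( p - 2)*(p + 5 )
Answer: A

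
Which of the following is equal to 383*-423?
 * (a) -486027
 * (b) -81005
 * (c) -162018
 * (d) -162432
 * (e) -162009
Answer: e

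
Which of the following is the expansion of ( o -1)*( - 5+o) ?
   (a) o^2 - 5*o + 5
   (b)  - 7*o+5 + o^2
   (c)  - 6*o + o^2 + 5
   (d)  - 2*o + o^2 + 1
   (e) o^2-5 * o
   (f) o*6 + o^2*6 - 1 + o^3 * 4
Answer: c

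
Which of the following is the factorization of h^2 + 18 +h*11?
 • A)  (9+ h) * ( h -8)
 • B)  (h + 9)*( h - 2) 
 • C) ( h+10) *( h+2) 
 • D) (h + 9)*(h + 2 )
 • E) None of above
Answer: D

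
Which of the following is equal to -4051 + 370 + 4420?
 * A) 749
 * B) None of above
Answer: B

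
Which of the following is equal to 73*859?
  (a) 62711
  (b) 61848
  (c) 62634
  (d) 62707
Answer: d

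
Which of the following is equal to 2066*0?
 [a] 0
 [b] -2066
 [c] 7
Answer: a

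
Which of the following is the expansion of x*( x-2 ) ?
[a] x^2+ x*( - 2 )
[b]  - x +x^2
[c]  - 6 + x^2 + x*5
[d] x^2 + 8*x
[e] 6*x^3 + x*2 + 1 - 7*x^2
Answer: a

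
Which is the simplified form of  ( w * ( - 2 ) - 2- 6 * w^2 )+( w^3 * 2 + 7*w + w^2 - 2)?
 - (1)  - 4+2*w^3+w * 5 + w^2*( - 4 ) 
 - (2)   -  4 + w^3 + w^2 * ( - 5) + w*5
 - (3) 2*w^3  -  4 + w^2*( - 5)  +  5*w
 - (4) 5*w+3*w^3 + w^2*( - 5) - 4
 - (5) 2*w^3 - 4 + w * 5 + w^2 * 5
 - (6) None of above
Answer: 3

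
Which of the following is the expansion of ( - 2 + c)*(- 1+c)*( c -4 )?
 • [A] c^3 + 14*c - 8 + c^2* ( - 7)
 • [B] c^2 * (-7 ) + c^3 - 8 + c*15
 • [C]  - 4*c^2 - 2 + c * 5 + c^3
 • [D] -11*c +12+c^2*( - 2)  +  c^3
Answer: A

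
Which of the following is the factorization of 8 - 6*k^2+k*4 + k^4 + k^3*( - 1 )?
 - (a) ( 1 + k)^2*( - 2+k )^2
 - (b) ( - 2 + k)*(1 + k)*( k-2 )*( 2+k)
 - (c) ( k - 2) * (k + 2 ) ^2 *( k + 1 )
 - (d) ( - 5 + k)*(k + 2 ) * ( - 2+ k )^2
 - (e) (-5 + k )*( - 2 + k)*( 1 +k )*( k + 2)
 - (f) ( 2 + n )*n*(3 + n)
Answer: b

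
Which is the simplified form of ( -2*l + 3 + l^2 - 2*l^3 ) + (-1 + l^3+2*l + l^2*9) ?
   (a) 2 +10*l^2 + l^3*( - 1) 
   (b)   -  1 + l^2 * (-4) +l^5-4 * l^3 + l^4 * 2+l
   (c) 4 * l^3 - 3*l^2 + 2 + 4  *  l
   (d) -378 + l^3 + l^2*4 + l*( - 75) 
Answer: a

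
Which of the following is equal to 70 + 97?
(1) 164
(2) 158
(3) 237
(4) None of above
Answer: 4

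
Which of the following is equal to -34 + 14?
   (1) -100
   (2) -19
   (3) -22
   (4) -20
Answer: 4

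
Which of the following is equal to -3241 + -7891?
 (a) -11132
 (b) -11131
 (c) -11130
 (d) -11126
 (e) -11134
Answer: a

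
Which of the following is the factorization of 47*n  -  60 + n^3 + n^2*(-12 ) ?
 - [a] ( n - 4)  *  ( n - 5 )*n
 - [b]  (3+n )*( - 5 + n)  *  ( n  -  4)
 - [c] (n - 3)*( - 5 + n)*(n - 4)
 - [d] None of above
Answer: c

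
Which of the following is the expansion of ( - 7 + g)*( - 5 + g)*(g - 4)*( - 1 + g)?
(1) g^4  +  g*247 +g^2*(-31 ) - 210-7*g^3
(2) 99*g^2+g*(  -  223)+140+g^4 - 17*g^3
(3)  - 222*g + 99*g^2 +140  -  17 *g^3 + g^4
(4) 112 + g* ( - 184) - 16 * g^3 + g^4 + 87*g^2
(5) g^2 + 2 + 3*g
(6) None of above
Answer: 2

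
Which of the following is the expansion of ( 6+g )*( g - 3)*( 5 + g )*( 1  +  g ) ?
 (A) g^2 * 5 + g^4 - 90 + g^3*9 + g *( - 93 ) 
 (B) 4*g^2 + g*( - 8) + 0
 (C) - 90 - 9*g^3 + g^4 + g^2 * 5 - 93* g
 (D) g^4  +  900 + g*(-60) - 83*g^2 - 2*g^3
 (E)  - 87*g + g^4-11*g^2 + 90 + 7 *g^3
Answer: A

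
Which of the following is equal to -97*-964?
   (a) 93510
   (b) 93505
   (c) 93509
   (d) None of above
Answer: d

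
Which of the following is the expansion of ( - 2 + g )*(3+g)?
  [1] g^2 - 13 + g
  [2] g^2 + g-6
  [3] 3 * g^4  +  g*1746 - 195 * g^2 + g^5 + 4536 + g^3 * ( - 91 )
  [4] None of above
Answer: 2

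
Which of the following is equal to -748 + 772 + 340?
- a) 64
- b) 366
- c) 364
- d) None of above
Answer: c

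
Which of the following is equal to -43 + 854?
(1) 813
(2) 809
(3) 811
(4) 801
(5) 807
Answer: 3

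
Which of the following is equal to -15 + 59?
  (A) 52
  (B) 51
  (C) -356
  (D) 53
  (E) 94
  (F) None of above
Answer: F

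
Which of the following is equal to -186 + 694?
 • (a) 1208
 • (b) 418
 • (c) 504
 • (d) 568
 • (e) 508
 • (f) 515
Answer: e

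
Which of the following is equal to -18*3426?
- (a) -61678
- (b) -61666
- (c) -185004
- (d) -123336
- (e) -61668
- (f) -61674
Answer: e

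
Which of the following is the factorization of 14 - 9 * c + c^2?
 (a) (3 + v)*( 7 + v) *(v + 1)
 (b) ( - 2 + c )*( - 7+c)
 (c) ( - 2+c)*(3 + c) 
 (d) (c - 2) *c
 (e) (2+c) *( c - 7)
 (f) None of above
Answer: b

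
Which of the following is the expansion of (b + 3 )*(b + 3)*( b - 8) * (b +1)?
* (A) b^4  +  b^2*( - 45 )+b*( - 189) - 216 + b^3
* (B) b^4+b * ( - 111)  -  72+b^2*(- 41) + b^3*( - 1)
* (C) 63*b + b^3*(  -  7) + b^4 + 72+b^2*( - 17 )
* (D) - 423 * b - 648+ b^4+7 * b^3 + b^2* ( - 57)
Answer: B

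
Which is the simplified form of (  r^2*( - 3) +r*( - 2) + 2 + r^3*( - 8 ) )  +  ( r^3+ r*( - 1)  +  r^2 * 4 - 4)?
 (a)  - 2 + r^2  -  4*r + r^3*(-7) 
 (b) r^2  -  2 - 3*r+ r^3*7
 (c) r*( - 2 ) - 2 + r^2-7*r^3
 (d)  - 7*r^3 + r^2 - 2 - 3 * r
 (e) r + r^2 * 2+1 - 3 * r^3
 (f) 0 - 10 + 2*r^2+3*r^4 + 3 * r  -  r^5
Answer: d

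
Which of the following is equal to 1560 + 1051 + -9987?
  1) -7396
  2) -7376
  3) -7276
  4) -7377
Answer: 2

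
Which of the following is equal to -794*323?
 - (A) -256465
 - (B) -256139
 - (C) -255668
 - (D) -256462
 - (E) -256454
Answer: D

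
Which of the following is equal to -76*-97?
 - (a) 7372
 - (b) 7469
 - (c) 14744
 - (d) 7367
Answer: a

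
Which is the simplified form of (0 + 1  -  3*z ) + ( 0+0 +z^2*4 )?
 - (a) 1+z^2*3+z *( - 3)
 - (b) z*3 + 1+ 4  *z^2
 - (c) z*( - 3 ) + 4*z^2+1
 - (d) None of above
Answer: c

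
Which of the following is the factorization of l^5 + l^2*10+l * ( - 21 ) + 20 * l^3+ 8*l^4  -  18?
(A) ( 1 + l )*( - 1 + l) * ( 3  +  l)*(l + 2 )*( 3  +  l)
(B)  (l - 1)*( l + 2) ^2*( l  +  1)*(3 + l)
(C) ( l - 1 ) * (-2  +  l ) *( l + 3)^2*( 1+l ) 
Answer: A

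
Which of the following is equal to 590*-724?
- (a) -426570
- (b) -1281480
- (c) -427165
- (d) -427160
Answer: d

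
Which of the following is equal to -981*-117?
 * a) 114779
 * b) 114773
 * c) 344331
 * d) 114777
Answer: d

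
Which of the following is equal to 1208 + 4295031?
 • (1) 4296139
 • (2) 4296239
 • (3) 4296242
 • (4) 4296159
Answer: 2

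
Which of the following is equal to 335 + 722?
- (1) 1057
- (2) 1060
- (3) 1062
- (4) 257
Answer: 1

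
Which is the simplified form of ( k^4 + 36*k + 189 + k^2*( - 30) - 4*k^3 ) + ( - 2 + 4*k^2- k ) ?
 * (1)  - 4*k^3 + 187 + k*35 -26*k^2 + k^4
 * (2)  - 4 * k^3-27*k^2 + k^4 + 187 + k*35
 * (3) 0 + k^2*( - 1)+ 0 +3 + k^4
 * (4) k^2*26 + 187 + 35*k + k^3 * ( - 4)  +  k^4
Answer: 1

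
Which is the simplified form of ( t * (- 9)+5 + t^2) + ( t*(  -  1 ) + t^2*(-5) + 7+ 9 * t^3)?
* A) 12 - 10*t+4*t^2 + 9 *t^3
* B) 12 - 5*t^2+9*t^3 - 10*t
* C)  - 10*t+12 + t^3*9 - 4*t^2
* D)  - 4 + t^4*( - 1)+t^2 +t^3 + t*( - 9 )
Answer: C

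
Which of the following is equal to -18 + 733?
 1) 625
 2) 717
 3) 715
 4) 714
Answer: 3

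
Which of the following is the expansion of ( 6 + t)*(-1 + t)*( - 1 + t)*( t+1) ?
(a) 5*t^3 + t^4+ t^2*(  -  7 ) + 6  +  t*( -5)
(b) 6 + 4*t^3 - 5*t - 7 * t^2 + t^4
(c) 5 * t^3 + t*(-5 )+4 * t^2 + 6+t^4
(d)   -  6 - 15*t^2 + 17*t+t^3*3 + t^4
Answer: a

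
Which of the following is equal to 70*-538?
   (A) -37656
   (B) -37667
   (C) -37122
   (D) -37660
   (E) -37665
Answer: D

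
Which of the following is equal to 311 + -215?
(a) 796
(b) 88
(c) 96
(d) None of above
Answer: c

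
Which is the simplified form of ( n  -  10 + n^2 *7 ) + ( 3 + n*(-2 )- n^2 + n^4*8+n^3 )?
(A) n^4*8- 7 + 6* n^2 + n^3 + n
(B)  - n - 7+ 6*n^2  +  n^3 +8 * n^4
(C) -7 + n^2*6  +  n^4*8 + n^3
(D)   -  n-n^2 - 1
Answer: B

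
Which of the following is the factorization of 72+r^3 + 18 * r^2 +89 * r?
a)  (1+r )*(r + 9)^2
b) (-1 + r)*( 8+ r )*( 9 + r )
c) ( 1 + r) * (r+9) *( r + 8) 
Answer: c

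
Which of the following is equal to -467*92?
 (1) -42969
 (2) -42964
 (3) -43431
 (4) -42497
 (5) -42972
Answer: 2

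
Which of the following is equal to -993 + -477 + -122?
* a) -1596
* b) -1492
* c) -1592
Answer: c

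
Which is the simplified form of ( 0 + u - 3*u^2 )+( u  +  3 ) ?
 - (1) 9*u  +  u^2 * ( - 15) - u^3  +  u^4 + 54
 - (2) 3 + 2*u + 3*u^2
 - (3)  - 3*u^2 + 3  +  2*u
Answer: 3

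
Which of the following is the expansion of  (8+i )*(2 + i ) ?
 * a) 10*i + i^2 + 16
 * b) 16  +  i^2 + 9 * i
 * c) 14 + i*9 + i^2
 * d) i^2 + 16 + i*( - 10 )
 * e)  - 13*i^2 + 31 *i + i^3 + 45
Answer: a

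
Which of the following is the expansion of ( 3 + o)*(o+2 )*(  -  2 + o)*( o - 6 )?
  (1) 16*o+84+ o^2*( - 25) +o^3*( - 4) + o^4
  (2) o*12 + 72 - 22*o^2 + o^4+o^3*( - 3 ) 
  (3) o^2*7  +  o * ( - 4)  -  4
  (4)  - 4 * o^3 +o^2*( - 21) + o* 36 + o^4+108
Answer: 2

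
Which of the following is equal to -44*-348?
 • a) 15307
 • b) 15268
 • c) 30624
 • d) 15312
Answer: d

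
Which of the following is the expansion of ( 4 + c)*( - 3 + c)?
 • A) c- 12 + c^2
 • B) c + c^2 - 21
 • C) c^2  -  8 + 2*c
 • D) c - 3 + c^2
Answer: A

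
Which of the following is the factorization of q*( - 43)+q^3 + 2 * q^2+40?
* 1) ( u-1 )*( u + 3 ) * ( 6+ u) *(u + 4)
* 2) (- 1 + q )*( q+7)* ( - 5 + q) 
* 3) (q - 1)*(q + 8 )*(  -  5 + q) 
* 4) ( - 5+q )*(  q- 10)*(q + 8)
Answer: 3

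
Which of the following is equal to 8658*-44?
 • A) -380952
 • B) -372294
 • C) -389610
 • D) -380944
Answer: A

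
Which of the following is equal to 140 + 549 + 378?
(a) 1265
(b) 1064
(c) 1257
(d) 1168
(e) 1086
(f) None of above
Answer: f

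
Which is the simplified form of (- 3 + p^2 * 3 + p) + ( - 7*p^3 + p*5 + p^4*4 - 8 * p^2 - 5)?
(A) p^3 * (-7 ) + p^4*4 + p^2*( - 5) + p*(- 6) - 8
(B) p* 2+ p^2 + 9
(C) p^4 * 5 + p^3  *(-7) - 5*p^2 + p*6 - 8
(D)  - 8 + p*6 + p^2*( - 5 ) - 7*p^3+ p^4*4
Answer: D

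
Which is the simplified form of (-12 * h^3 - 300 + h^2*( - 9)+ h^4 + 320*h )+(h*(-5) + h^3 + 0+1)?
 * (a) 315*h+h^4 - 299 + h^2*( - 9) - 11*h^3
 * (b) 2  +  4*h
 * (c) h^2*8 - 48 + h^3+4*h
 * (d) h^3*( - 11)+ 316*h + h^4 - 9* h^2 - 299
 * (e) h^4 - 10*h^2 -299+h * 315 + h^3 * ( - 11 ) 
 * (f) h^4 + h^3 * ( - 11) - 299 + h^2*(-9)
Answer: a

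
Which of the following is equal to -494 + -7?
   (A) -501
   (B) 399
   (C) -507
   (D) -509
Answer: A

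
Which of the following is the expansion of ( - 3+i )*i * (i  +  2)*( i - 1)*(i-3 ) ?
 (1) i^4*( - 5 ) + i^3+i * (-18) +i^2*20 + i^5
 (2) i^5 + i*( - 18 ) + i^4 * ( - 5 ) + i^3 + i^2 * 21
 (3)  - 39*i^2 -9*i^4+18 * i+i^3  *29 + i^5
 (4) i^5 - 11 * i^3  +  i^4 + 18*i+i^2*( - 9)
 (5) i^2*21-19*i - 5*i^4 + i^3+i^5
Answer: 2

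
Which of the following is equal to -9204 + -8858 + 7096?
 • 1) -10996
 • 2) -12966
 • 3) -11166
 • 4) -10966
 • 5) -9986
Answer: 4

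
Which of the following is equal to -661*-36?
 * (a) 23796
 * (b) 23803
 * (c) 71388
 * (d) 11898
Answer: a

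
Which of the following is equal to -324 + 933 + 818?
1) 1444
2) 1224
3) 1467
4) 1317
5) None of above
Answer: 5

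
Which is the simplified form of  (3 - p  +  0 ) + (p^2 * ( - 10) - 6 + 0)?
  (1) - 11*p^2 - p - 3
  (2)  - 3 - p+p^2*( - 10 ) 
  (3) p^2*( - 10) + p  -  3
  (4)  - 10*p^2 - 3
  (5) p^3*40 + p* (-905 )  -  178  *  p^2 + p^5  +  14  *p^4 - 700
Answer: 2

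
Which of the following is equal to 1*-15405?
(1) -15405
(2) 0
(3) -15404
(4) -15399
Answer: 1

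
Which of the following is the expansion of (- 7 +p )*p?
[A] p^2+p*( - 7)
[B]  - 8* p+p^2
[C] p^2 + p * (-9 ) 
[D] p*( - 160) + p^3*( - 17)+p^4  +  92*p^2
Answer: A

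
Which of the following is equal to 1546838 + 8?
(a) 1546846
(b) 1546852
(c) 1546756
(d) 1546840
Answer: a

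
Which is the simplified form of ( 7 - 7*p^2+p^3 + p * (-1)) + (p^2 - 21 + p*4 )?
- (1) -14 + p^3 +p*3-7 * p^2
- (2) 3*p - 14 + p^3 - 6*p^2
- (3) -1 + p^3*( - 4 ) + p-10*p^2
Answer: 2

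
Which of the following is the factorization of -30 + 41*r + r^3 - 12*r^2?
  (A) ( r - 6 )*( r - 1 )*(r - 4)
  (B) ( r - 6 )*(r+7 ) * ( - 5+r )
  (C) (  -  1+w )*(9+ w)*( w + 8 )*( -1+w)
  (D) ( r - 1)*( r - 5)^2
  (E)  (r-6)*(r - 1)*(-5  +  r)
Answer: E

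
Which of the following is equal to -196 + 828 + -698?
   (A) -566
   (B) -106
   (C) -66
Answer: C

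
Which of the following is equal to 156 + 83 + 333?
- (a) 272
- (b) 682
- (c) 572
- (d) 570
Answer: c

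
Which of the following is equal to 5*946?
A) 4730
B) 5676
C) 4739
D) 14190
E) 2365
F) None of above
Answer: A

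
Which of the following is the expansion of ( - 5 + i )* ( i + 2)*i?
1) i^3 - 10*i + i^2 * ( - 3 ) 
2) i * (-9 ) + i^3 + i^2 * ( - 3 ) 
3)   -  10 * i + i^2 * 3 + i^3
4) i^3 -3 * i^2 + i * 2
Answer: 1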